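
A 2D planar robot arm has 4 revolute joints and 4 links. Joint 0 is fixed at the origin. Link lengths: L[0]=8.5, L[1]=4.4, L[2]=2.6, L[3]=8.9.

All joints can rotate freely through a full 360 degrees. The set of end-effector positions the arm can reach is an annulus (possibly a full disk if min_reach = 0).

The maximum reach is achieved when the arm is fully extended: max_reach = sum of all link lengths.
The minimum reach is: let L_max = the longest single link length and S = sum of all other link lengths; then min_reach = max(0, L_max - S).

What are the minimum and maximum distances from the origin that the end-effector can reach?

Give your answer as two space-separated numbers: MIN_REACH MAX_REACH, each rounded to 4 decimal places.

Link lengths: [8.5, 4.4, 2.6, 8.9]
max_reach = 8.5 + 4.4 + 2.6 + 8.9 = 24.4
L_max = max([8.5, 4.4, 2.6, 8.9]) = 8.9
S (sum of others) = 24.4 - 8.9 = 15.5
min_reach = max(0, 8.9 - 15.5) = max(0, -6.6) = 0

Answer: 0.0000 24.4000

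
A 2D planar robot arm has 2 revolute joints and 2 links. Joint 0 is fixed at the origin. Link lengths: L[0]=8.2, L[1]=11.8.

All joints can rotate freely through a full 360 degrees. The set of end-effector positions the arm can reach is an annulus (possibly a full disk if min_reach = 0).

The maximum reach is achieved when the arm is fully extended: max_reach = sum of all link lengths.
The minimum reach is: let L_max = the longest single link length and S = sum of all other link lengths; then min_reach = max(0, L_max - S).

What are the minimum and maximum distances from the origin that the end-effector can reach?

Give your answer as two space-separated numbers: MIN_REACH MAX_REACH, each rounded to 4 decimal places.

Answer: 3.6000 20.0000

Derivation:
Link lengths: [8.2, 11.8]
max_reach = 8.2 + 11.8 = 20
L_max = max([8.2, 11.8]) = 11.8
S (sum of others) = 20 - 11.8 = 8.2
min_reach = max(0, 11.8 - 8.2) = max(0, 3.6) = 3.6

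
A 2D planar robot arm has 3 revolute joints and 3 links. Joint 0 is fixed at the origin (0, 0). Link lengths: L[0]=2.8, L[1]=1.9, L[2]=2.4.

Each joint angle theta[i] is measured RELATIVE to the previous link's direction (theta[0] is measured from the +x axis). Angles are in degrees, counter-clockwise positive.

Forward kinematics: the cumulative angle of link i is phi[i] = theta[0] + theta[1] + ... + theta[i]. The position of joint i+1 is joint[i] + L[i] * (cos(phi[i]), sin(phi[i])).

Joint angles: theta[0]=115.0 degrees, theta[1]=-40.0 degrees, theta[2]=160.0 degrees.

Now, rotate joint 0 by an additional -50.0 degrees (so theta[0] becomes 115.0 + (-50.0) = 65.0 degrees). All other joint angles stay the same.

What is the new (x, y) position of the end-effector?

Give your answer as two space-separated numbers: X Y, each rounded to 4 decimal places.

joint[0] = (0.0000, 0.0000)  (base)
link 0: phi[0] = 65 = 65 deg
  cos(65 deg) = 0.4226, sin(65 deg) = 0.9063
  joint[1] = (0.0000, 0.0000) + 2.8 * (0.4226, 0.9063) = (0.0000 + 1.1833, 0.0000 + 2.5377) = (1.1833, 2.5377)
link 1: phi[1] = 65 + -40 = 25 deg
  cos(25 deg) = 0.9063, sin(25 deg) = 0.4226
  joint[2] = (1.1833, 2.5377) + 1.9 * (0.9063, 0.4226) = (1.1833 + 1.7220, 2.5377 + 0.8030) = (2.9053, 3.3406)
link 2: phi[2] = 65 + -40 + 160 = 185 deg
  cos(185 deg) = -0.9962, sin(185 deg) = -0.0872
  joint[3] = (2.9053, 3.3406) + 2.4 * (-0.9962, -0.0872) = (2.9053 + -2.3909, 3.3406 + -0.2092) = (0.5144, 3.1315)
End effector: (0.5144, 3.1315)

Answer: 0.5144 3.1315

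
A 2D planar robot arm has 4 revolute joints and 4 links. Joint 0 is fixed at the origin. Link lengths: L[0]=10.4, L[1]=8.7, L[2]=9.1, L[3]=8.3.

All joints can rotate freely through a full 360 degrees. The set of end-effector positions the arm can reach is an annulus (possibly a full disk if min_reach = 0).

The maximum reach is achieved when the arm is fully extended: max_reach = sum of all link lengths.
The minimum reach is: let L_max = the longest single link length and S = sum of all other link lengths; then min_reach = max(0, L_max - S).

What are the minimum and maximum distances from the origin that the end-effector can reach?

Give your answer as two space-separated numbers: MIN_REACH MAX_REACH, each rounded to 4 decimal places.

Link lengths: [10.4, 8.7, 9.1, 8.3]
max_reach = 10.4 + 8.7 + 9.1 + 8.3 = 36.5
L_max = max([10.4, 8.7, 9.1, 8.3]) = 10.4
S (sum of others) = 36.5 - 10.4 = 26.1
min_reach = max(0, 10.4 - 26.1) = max(0, -15.7) = 0

Answer: 0.0000 36.5000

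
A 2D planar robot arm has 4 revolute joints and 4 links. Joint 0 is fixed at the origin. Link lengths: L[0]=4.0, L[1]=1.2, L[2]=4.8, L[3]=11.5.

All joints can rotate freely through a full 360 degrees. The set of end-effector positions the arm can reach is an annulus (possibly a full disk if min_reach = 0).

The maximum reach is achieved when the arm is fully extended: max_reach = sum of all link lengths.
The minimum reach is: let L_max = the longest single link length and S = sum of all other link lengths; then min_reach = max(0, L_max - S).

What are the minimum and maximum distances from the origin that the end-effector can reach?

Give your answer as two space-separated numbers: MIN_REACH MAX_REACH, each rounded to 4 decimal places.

Answer: 1.5000 21.5000

Derivation:
Link lengths: [4.0, 1.2, 4.8, 11.5]
max_reach = 4 + 1.2 + 4.8 + 11.5 = 21.5
L_max = max([4.0, 1.2, 4.8, 11.5]) = 11.5
S (sum of others) = 21.5 - 11.5 = 10
min_reach = max(0, 11.5 - 10) = max(0, 1.5) = 1.5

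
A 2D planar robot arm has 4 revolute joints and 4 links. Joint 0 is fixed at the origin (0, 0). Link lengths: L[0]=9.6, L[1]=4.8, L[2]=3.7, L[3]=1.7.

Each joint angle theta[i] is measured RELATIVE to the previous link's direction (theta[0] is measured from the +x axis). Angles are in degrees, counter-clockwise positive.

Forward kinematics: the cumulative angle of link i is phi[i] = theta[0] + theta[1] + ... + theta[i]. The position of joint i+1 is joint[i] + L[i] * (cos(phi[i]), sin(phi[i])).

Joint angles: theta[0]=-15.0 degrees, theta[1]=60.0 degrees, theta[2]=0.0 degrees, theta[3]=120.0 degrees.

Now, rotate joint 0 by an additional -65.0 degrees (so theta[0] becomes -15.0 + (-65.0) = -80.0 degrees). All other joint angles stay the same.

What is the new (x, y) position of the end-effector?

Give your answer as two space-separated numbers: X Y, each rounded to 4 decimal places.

joint[0] = (0.0000, 0.0000)  (base)
link 0: phi[0] = -80 = -80 deg
  cos(-80 deg) = 0.1736, sin(-80 deg) = -0.9848
  joint[1] = (0.0000, 0.0000) + 9.6 * (0.1736, -0.9848) = (0.0000 + 1.6670, 0.0000 + -9.4542) = (1.6670, -9.4542)
link 1: phi[1] = -80 + 60 = -20 deg
  cos(-20 deg) = 0.9397, sin(-20 deg) = -0.3420
  joint[2] = (1.6670, -9.4542) + 4.8 * (0.9397, -0.3420) = (1.6670 + 4.5105, -9.4542 + -1.6417) = (6.1775, -11.0959)
link 2: phi[2] = -80 + 60 + 0 = -20 deg
  cos(-20 deg) = 0.9397, sin(-20 deg) = -0.3420
  joint[3] = (6.1775, -11.0959) + 3.7 * (0.9397, -0.3420) = (6.1775 + 3.4769, -11.0959 + -1.2655) = (9.6544, -12.3613)
link 3: phi[3] = -80 + 60 + 0 + 120 = 100 deg
  cos(100 deg) = -0.1736, sin(100 deg) = 0.9848
  joint[4] = (9.6544, -12.3613) + 1.7 * (-0.1736, 0.9848) = (9.6544 + -0.2952, -12.3613 + 1.6742) = (9.3592, -10.6872)
End effector: (9.3592, -10.6872)

Answer: 9.3592 -10.6872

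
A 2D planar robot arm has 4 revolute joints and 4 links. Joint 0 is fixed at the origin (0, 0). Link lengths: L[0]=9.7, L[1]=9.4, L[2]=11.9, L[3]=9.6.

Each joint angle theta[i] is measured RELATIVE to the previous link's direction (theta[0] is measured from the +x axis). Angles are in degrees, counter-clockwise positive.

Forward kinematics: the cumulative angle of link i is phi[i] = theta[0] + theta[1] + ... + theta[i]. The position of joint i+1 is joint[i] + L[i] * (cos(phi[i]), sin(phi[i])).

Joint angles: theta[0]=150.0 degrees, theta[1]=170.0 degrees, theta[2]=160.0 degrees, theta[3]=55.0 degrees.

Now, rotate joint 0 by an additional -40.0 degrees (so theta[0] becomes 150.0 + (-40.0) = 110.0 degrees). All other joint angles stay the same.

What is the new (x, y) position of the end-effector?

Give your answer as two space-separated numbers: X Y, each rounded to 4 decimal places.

joint[0] = (0.0000, 0.0000)  (base)
link 0: phi[0] = 110 = 110 deg
  cos(110 deg) = -0.3420, sin(110 deg) = 0.9397
  joint[1] = (0.0000, 0.0000) + 9.7 * (-0.3420, 0.9397) = (0.0000 + -3.3176, 0.0000 + 9.1150) = (-3.3176, 9.1150)
link 1: phi[1] = 110 + 170 = 280 deg
  cos(280 deg) = 0.1736, sin(280 deg) = -0.9848
  joint[2] = (-3.3176, 9.1150) + 9.4 * (0.1736, -0.9848) = (-3.3176 + 1.6323, 9.1150 + -9.2572) = (-1.6853, -0.1422)
link 2: phi[2] = 110 + 170 + 160 = 440 deg
  cos(440 deg) = 0.1736, sin(440 deg) = 0.9848
  joint[3] = (-1.6853, -0.1422) + 11.9 * (0.1736, 0.9848) = (-1.6853 + 2.0664, -0.1422 + 11.7192) = (0.3811, 11.5770)
link 3: phi[3] = 110 + 170 + 160 + 55 = 495 deg
  cos(495 deg) = -0.7071, sin(495 deg) = 0.7071
  joint[4] = (0.3811, 11.5770) + 9.6 * (-0.7071, 0.7071) = (0.3811 + -6.7882, 11.5770 + 6.7882) = (-6.4071, 18.3653)
End effector: (-6.4071, 18.3653)

Answer: -6.4071 18.3653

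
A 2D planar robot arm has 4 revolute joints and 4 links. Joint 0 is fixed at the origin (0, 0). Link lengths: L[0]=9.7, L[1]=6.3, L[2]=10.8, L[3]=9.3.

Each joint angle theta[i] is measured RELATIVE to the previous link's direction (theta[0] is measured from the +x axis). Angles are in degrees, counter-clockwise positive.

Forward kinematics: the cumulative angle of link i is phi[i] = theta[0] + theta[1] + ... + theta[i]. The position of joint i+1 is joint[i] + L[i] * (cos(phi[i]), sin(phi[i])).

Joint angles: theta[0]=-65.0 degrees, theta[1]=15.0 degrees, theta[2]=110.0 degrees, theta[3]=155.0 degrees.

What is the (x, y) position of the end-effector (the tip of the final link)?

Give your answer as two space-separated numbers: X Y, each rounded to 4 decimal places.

Answer: 5.9308 -9.5985

Derivation:
joint[0] = (0.0000, 0.0000)  (base)
link 0: phi[0] = -65 = -65 deg
  cos(-65 deg) = 0.4226, sin(-65 deg) = -0.9063
  joint[1] = (0.0000, 0.0000) + 9.7 * (0.4226, -0.9063) = (0.0000 + 4.0994, 0.0000 + -8.7912) = (4.0994, -8.7912)
link 1: phi[1] = -65 + 15 = -50 deg
  cos(-50 deg) = 0.6428, sin(-50 deg) = -0.7660
  joint[2] = (4.0994, -8.7912) + 6.3 * (0.6428, -0.7660) = (4.0994 + 4.0496, -8.7912 + -4.8261) = (8.1490, -13.6173)
link 2: phi[2] = -65 + 15 + 110 = 60 deg
  cos(60 deg) = 0.5000, sin(60 deg) = 0.8660
  joint[3] = (8.1490, -13.6173) + 10.8 * (0.5000, 0.8660) = (8.1490 + 5.4000, -13.6173 + 9.3531) = (13.5490, -4.2642)
link 3: phi[3] = -65 + 15 + 110 + 155 = 215 deg
  cos(215 deg) = -0.8192, sin(215 deg) = -0.5736
  joint[4] = (13.5490, -4.2642) + 9.3 * (-0.8192, -0.5736) = (13.5490 + -7.6181, -4.2642 + -5.3343) = (5.9308, -9.5985)
End effector: (5.9308, -9.5985)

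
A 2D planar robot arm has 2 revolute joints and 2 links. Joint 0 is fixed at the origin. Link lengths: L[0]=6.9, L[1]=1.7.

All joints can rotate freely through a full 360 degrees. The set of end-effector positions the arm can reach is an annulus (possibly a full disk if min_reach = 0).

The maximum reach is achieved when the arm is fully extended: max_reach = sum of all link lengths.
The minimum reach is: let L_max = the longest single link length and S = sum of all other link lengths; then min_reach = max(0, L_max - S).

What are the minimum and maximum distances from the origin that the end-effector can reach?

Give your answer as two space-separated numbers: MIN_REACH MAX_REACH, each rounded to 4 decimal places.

Answer: 5.2000 8.6000

Derivation:
Link lengths: [6.9, 1.7]
max_reach = 6.9 + 1.7 = 8.6
L_max = max([6.9, 1.7]) = 6.9
S (sum of others) = 8.6 - 6.9 = 1.7
min_reach = max(0, 6.9 - 1.7) = max(0, 5.2) = 5.2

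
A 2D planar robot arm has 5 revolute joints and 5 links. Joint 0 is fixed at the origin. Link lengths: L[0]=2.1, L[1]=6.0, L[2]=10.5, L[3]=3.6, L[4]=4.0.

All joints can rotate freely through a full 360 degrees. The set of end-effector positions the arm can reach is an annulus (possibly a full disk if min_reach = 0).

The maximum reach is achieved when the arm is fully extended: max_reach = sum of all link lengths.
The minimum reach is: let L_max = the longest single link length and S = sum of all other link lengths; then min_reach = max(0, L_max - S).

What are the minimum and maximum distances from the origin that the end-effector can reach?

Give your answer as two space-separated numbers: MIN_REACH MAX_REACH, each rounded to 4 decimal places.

Link lengths: [2.1, 6.0, 10.5, 3.6, 4.0]
max_reach = 2.1 + 6 + 10.5 + 3.6 + 4 = 26.2
L_max = max([2.1, 6.0, 10.5, 3.6, 4.0]) = 10.5
S (sum of others) = 26.2 - 10.5 = 15.7
min_reach = max(0, 10.5 - 15.7) = max(0, -5.2) = 0

Answer: 0.0000 26.2000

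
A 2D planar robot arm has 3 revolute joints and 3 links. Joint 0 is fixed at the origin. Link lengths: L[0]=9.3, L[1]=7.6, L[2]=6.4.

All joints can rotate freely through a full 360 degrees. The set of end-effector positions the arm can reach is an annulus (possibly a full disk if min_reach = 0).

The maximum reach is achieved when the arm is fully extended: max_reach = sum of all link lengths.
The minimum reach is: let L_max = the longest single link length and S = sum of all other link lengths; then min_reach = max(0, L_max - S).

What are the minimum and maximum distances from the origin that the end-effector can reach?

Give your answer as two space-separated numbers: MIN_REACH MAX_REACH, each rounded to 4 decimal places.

Answer: 0.0000 23.3000

Derivation:
Link lengths: [9.3, 7.6, 6.4]
max_reach = 9.3 + 7.6 + 6.4 = 23.3
L_max = max([9.3, 7.6, 6.4]) = 9.3
S (sum of others) = 23.3 - 9.3 = 14
min_reach = max(0, 9.3 - 14) = max(0, -4.7) = 0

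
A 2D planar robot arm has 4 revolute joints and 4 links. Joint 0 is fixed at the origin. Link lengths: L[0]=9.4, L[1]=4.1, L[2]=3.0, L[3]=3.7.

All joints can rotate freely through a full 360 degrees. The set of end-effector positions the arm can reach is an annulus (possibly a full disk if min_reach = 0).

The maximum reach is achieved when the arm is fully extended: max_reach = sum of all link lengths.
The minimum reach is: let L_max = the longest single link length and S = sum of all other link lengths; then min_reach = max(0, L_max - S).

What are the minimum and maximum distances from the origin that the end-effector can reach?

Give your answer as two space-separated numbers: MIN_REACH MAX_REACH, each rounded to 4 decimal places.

Answer: 0.0000 20.2000

Derivation:
Link lengths: [9.4, 4.1, 3.0, 3.7]
max_reach = 9.4 + 4.1 + 3 + 3.7 = 20.2
L_max = max([9.4, 4.1, 3.0, 3.7]) = 9.4
S (sum of others) = 20.2 - 9.4 = 10.8
min_reach = max(0, 9.4 - 10.8) = max(0, -1.4) = 0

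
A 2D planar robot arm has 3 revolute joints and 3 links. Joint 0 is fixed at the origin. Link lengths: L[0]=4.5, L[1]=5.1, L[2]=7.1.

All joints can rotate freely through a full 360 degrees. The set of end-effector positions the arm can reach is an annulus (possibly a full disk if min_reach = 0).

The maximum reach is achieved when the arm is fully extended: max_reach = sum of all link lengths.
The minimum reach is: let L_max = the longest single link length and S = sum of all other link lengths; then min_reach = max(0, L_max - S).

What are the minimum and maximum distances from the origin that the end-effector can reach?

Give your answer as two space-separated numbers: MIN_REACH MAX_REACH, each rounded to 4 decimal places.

Link lengths: [4.5, 5.1, 7.1]
max_reach = 4.5 + 5.1 + 7.1 = 16.7
L_max = max([4.5, 5.1, 7.1]) = 7.1
S (sum of others) = 16.7 - 7.1 = 9.6
min_reach = max(0, 7.1 - 9.6) = max(0, -2.5) = 0

Answer: 0.0000 16.7000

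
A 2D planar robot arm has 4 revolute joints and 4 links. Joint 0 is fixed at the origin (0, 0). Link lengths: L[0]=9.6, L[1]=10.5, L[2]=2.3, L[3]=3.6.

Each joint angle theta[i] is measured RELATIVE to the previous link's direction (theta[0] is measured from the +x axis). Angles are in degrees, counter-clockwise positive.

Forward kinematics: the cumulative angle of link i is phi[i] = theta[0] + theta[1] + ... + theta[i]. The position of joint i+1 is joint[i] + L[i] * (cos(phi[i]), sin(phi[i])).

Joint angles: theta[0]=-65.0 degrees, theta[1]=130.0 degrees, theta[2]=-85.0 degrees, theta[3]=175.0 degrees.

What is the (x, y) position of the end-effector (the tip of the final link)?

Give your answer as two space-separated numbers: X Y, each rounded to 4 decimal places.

joint[0] = (0.0000, 0.0000)  (base)
link 0: phi[0] = -65 = -65 deg
  cos(-65 deg) = 0.4226, sin(-65 deg) = -0.9063
  joint[1] = (0.0000, 0.0000) + 9.6 * (0.4226, -0.9063) = (0.0000 + 4.0571, 0.0000 + -8.7006) = (4.0571, -8.7006)
link 1: phi[1] = -65 + 130 = 65 deg
  cos(65 deg) = 0.4226, sin(65 deg) = 0.9063
  joint[2] = (4.0571, -8.7006) + 10.5 * (0.4226, 0.9063) = (4.0571 + 4.4375, -8.7006 + 9.5162) = (8.4946, 0.8157)
link 2: phi[2] = -65 + 130 + -85 = -20 deg
  cos(-20 deg) = 0.9397, sin(-20 deg) = -0.3420
  joint[3] = (8.4946, 0.8157) + 2.3 * (0.9397, -0.3420) = (8.4946 + 2.1613, 0.8157 + -0.7866) = (10.6559, 0.0290)
link 3: phi[3] = -65 + 130 + -85 + 175 = 155 deg
  cos(155 deg) = -0.9063, sin(155 deg) = 0.4226
  joint[4] = (10.6559, 0.0290) + 3.6 * (-0.9063, 0.4226) = (10.6559 + -3.2627, 0.0290 + 1.5214) = (7.3932, 1.5505)
End effector: (7.3932, 1.5505)

Answer: 7.3932 1.5505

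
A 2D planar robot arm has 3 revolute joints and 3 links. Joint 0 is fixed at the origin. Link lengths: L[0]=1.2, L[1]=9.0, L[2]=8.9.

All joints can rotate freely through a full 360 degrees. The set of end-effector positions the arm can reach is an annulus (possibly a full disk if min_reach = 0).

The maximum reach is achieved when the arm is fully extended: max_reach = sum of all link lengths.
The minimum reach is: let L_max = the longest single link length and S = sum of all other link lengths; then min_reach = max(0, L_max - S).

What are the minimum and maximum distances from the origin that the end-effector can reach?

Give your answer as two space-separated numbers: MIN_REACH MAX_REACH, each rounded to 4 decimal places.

Link lengths: [1.2, 9.0, 8.9]
max_reach = 1.2 + 9 + 8.9 = 19.1
L_max = max([1.2, 9.0, 8.9]) = 9
S (sum of others) = 19.1 - 9 = 10.1
min_reach = max(0, 9 - 10.1) = max(0, -1.1) = 0

Answer: 0.0000 19.1000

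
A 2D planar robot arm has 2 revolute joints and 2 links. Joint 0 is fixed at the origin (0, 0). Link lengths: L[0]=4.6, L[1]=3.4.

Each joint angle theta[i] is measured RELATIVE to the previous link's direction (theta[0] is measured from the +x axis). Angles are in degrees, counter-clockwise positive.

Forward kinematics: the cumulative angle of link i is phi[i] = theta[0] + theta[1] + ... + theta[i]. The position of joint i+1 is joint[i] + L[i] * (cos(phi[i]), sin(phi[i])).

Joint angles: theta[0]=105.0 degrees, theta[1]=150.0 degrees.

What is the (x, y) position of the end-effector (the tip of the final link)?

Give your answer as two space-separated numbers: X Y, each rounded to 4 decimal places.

Answer: -2.0706 1.1591

Derivation:
joint[0] = (0.0000, 0.0000)  (base)
link 0: phi[0] = 105 = 105 deg
  cos(105 deg) = -0.2588, sin(105 deg) = 0.9659
  joint[1] = (0.0000, 0.0000) + 4.6 * (-0.2588, 0.9659) = (0.0000 + -1.1906, 0.0000 + 4.4433) = (-1.1906, 4.4433)
link 1: phi[1] = 105 + 150 = 255 deg
  cos(255 deg) = -0.2588, sin(255 deg) = -0.9659
  joint[2] = (-1.1906, 4.4433) + 3.4 * (-0.2588, -0.9659) = (-1.1906 + -0.8800, 4.4433 + -3.2841) = (-2.0706, 1.1591)
End effector: (-2.0706, 1.1591)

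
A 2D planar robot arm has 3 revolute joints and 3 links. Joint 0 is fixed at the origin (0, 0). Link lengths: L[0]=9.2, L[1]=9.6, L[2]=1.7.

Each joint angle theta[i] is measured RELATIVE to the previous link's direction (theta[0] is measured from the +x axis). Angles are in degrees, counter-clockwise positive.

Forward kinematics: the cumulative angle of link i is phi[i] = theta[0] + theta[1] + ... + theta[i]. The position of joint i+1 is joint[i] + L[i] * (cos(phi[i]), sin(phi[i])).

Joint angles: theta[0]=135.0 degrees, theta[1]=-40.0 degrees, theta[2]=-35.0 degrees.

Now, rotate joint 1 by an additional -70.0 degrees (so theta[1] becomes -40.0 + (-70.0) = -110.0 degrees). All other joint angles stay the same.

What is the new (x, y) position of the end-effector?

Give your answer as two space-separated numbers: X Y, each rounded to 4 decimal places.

Answer: 3.8693 10.2673

Derivation:
joint[0] = (0.0000, 0.0000)  (base)
link 0: phi[0] = 135 = 135 deg
  cos(135 deg) = -0.7071, sin(135 deg) = 0.7071
  joint[1] = (0.0000, 0.0000) + 9.2 * (-0.7071, 0.7071) = (0.0000 + -6.5054, 0.0000 + 6.5054) = (-6.5054, 6.5054)
link 1: phi[1] = 135 + -110 = 25 deg
  cos(25 deg) = 0.9063, sin(25 deg) = 0.4226
  joint[2] = (-6.5054, 6.5054) + 9.6 * (0.9063, 0.4226) = (-6.5054 + 8.7006, 6.5054 + 4.0571) = (2.1952, 10.5625)
link 2: phi[2] = 135 + -110 + -35 = -10 deg
  cos(-10 deg) = 0.9848, sin(-10 deg) = -0.1736
  joint[3] = (2.1952, 10.5625) + 1.7 * (0.9848, -0.1736) = (2.1952 + 1.6742, 10.5625 + -0.2952) = (3.8693, 10.2673)
End effector: (3.8693, 10.2673)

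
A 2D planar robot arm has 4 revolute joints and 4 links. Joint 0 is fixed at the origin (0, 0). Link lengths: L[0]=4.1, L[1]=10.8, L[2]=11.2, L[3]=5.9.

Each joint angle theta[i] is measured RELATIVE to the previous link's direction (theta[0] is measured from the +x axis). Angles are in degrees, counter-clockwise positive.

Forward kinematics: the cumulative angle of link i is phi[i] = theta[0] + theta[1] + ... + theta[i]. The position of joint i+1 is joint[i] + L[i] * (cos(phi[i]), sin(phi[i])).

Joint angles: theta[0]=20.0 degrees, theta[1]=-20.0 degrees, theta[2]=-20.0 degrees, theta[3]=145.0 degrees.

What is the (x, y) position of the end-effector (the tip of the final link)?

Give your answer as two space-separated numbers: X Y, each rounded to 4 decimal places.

joint[0] = (0.0000, 0.0000)  (base)
link 0: phi[0] = 20 = 20 deg
  cos(20 deg) = 0.9397, sin(20 deg) = 0.3420
  joint[1] = (0.0000, 0.0000) + 4.1 * (0.9397, 0.3420) = (0.0000 + 3.8527, 0.0000 + 1.4023) = (3.8527, 1.4023)
link 1: phi[1] = 20 + -20 = 0 deg
  cos(0 deg) = 1.0000, sin(0 deg) = 0.0000
  joint[2] = (3.8527, 1.4023) + 10.8 * (1.0000, 0.0000) = (3.8527 + 10.8000, 1.4023 + 0.0000) = (14.6527, 1.4023)
link 2: phi[2] = 20 + -20 + -20 = -20 deg
  cos(-20 deg) = 0.9397, sin(-20 deg) = -0.3420
  joint[3] = (14.6527, 1.4023) + 11.2 * (0.9397, -0.3420) = (14.6527 + 10.5246, 1.4023 + -3.8306) = (25.1773, -2.4283)
link 3: phi[3] = 20 + -20 + -20 + 145 = 125 deg
  cos(125 deg) = -0.5736, sin(125 deg) = 0.8192
  joint[4] = (25.1773, -2.4283) + 5.9 * (-0.5736, 0.8192) = (25.1773 + -3.3841, -2.4283 + 4.8330) = (21.7932, 2.4047)
End effector: (21.7932, 2.4047)

Answer: 21.7932 2.4047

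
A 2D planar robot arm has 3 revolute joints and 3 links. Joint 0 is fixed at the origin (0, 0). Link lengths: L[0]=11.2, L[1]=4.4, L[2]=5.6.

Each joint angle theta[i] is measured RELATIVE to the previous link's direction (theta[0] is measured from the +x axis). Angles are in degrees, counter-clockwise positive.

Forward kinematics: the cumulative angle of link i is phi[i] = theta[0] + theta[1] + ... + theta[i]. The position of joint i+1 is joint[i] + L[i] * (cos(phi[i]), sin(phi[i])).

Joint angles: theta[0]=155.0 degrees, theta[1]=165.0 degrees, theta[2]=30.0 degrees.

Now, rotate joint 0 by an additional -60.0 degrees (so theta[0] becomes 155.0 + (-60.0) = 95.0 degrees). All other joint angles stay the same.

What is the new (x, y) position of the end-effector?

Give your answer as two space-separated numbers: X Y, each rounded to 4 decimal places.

joint[0] = (0.0000, 0.0000)  (base)
link 0: phi[0] = 95 = 95 deg
  cos(95 deg) = -0.0872, sin(95 deg) = 0.9962
  joint[1] = (0.0000, 0.0000) + 11.2 * (-0.0872, 0.9962) = (0.0000 + -0.9761, 0.0000 + 11.1574) = (-0.9761, 11.1574)
link 1: phi[1] = 95 + 165 = 260 deg
  cos(260 deg) = -0.1736, sin(260 deg) = -0.9848
  joint[2] = (-0.9761, 11.1574) + 4.4 * (-0.1736, -0.9848) = (-0.9761 + -0.7641, 11.1574 + -4.3332) = (-1.7402, 6.8242)
link 2: phi[2] = 95 + 165 + 30 = 290 deg
  cos(290 deg) = 0.3420, sin(290 deg) = -0.9397
  joint[3] = (-1.7402, 6.8242) + 5.6 * (0.3420, -0.9397) = (-1.7402 + 1.9153, 6.8242 + -5.2623) = (0.1751, 1.5619)
End effector: (0.1751, 1.5619)

Answer: 0.1751 1.5619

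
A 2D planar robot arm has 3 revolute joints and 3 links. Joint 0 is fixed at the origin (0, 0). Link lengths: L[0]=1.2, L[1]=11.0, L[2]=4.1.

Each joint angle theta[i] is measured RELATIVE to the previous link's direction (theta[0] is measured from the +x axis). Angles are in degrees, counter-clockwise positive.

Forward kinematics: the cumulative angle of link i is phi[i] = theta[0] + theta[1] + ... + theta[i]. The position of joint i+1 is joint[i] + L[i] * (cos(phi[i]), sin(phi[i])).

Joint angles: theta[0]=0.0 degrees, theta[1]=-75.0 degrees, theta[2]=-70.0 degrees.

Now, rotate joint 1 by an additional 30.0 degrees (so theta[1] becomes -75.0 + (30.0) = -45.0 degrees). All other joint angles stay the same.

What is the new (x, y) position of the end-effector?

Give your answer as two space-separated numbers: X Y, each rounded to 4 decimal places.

joint[0] = (0.0000, 0.0000)  (base)
link 0: phi[0] = 0 = 0 deg
  cos(0 deg) = 1.0000, sin(0 deg) = 0.0000
  joint[1] = (0.0000, 0.0000) + 1.2 * (1.0000, 0.0000) = (0.0000 + 1.2000, 0.0000 + 0.0000) = (1.2000, 0.0000)
link 1: phi[1] = 0 + -45 = -45 deg
  cos(-45 deg) = 0.7071, sin(-45 deg) = -0.7071
  joint[2] = (1.2000, 0.0000) + 11 * (0.7071, -0.7071) = (1.2000 + 7.7782, 0.0000 + -7.7782) = (8.9782, -7.7782)
link 2: phi[2] = 0 + -45 + -70 = -115 deg
  cos(-115 deg) = -0.4226, sin(-115 deg) = -0.9063
  joint[3] = (8.9782, -7.7782) + 4.1 * (-0.4226, -0.9063) = (8.9782 + -1.7327, -7.7782 + -3.7159) = (7.2454, -11.4940)
End effector: (7.2454, -11.4940)

Answer: 7.2454 -11.4940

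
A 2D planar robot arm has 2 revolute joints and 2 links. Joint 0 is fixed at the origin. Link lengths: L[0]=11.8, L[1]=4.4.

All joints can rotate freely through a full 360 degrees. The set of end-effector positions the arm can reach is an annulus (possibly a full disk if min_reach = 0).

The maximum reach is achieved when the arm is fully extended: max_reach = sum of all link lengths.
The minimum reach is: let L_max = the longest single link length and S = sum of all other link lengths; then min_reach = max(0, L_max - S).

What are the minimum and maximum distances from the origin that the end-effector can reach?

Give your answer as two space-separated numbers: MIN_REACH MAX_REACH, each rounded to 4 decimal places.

Answer: 7.4000 16.2000

Derivation:
Link lengths: [11.8, 4.4]
max_reach = 11.8 + 4.4 = 16.2
L_max = max([11.8, 4.4]) = 11.8
S (sum of others) = 16.2 - 11.8 = 4.4
min_reach = max(0, 11.8 - 4.4) = max(0, 7.4) = 7.4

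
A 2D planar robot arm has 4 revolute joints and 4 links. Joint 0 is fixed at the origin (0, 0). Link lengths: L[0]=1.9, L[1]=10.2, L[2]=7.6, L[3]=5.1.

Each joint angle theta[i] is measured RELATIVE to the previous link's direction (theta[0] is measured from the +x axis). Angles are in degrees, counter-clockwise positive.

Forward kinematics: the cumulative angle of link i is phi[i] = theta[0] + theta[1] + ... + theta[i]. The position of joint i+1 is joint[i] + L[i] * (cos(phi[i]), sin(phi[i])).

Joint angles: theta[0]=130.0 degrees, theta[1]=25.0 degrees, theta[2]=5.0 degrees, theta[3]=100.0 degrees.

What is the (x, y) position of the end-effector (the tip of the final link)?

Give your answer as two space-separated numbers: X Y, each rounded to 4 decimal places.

joint[0] = (0.0000, 0.0000)  (base)
link 0: phi[0] = 130 = 130 deg
  cos(130 deg) = -0.6428, sin(130 deg) = 0.7660
  joint[1] = (0.0000, 0.0000) + 1.9 * (-0.6428, 0.7660) = (0.0000 + -1.2213, 0.0000 + 1.4555) = (-1.2213, 1.4555)
link 1: phi[1] = 130 + 25 = 155 deg
  cos(155 deg) = -0.9063, sin(155 deg) = 0.4226
  joint[2] = (-1.2213, 1.4555) + 10.2 * (-0.9063, 0.4226) = (-1.2213 + -9.2443, 1.4555 + 4.3107) = (-10.4656, 5.7662)
link 2: phi[2] = 130 + 25 + 5 = 160 deg
  cos(160 deg) = -0.9397, sin(160 deg) = 0.3420
  joint[3] = (-10.4656, 5.7662) + 7.6 * (-0.9397, 0.3420) = (-10.4656 + -7.1417, 5.7662 + 2.5994) = (-17.6073, 8.3655)
link 3: phi[3] = 130 + 25 + 5 + 100 = 260 deg
  cos(260 deg) = -0.1736, sin(260 deg) = -0.9848
  joint[4] = (-17.6073, 8.3655) + 5.1 * (-0.1736, -0.9848) = (-17.6073 + -0.8856, 8.3655 + -5.0225) = (-18.4929, 3.3430)
End effector: (-18.4929, 3.3430)

Answer: -18.4929 3.3430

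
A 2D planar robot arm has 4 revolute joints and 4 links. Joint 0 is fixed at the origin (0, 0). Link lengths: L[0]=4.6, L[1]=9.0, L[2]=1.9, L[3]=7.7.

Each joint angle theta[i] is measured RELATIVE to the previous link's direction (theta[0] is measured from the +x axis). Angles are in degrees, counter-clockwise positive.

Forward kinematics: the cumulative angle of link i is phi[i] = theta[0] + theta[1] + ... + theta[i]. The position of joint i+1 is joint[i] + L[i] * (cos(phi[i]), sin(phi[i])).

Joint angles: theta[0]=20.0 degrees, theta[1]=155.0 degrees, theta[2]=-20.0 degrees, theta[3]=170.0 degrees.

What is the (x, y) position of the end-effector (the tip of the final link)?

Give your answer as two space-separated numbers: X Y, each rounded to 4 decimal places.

Answer: -0.0577 -1.2559

Derivation:
joint[0] = (0.0000, 0.0000)  (base)
link 0: phi[0] = 20 = 20 deg
  cos(20 deg) = 0.9397, sin(20 deg) = 0.3420
  joint[1] = (0.0000, 0.0000) + 4.6 * (0.9397, 0.3420) = (0.0000 + 4.3226, 0.0000 + 1.5733) = (4.3226, 1.5733)
link 1: phi[1] = 20 + 155 = 175 deg
  cos(175 deg) = -0.9962, sin(175 deg) = 0.0872
  joint[2] = (4.3226, 1.5733) + 9 * (-0.9962, 0.0872) = (4.3226 + -8.9658, 1.5733 + 0.7844) = (-4.6432, 2.3577)
link 2: phi[2] = 20 + 155 + -20 = 155 deg
  cos(155 deg) = -0.9063, sin(155 deg) = 0.4226
  joint[3] = (-4.6432, 2.3577) + 1.9 * (-0.9063, 0.4226) = (-4.6432 + -1.7220, 2.3577 + 0.8030) = (-6.3652, 3.1607)
link 3: phi[3] = 20 + 155 + -20 + 170 = 325 deg
  cos(325 deg) = 0.8192, sin(325 deg) = -0.5736
  joint[4] = (-6.3652, 3.1607) + 7.7 * (0.8192, -0.5736) = (-6.3652 + 6.3075, 3.1607 + -4.4165) = (-0.0577, -1.2559)
End effector: (-0.0577, -1.2559)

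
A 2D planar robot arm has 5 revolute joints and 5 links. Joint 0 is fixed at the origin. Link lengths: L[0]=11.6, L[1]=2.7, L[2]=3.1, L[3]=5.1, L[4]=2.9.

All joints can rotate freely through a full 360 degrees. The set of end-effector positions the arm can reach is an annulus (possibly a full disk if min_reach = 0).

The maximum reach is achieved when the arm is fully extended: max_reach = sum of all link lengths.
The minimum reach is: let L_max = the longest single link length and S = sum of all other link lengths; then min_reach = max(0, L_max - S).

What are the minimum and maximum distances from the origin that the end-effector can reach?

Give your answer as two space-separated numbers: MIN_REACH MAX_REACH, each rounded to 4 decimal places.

Answer: 0.0000 25.4000

Derivation:
Link lengths: [11.6, 2.7, 3.1, 5.1, 2.9]
max_reach = 11.6 + 2.7 + 3.1 + 5.1 + 2.9 = 25.4
L_max = max([11.6, 2.7, 3.1, 5.1, 2.9]) = 11.6
S (sum of others) = 25.4 - 11.6 = 13.8
min_reach = max(0, 11.6 - 13.8) = max(0, -2.2) = 0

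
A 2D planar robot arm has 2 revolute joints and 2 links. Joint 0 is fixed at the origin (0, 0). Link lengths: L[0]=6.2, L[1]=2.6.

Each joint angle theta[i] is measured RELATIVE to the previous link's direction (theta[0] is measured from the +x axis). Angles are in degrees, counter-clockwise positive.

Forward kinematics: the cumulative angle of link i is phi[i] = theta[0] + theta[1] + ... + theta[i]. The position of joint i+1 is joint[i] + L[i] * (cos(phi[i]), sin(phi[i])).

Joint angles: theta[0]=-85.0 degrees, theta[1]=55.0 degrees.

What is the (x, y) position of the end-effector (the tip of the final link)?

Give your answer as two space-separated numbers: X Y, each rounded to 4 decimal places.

joint[0] = (0.0000, 0.0000)  (base)
link 0: phi[0] = -85 = -85 deg
  cos(-85 deg) = 0.0872, sin(-85 deg) = -0.9962
  joint[1] = (0.0000, 0.0000) + 6.2 * (0.0872, -0.9962) = (0.0000 + 0.5404, 0.0000 + -6.1764) = (0.5404, -6.1764)
link 1: phi[1] = -85 + 55 = -30 deg
  cos(-30 deg) = 0.8660, sin(-30 deg) = -0.5000
  joint[2] = (0.5404, -6.1764) + 2.6 * (0.8660, -0.5000) = (0.5404 + 2.2517, -6.1764 + -1.3000) = (2.7920, -7.4764)
End effector: (2.7920, -7.4764)

Answer: 2.7920 -7.4764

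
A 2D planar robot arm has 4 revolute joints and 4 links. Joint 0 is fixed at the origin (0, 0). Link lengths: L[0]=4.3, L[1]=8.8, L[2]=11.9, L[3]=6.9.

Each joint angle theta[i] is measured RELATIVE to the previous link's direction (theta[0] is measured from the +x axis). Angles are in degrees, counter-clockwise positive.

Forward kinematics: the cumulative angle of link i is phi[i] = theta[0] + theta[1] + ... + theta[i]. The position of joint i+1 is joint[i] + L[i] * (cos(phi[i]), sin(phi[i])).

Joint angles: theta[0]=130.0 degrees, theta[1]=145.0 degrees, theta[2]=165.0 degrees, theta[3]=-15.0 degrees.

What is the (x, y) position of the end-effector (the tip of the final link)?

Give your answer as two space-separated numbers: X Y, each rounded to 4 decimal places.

Answer: 2.9855 12.5002

Derivation:
joint[0] = (0.0000, 0.0000)  (base)
link 0: phi[0] = 130 = 130 deg
  cos(130 deg) = -0.6428, sin(130 deg) = 0.7660
  joint[1] = (0.0000, 0.0000) + 4.3 * (-0.6428, 0.7660) = (0.0000 + -2.7640, 0.0000 + 3.2940) = (-2.7640, 3.2940)
link 1: phi[1] = 130 + 145 = 275 deg
  cos(275 deg) = 0.0872, sin(275 deg) = -0.9962
  joint[2] = (-2.7640, 3.2940) + 8.8 * (0.0872, -0.9962) = (-2.7640 + 0.7670, 3.2940 + -8.7665) = (-1.9970, -5.4725)
link 2: phi[2] = 130 + 145 + 165 = 440 deg
  cos(440 deg) = 0.1736, sin(440 deg) = 0.9848
  joint[3] = (-1.9970, -5.4725) + 11.9 * (0.1736, 0.9848) = (-1.9970 + 2.0664, -5.4725 + 11.7192) = (0.0694, 6.2467)
link 3: phi[3] = 130 + 145 + 165 + -15 = 425 deg
  cos(425 deg) = 0.4226, sin(425 deg) = 0.9063
  joint[4] = (0.0694, 6.2467) + 6.9 * (0.4226, 0.9063) = (0.0694 + 2.9161, 6.2467 + 6.2535) = (2.9855, 12.5002)
End effector: (2.9855, 12.5002)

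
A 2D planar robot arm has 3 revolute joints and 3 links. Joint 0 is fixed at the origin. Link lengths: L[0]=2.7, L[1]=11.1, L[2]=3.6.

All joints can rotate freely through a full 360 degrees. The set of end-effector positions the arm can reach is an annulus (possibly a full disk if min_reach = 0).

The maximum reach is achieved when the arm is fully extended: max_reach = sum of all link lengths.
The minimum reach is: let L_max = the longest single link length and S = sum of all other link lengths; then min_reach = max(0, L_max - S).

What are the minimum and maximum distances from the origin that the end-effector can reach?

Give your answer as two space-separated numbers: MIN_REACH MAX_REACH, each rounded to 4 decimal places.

Link lengths: [2.7, 11.1, 3.6]
max_reach = 2.7 + 11.1 + 3.6 = 17.4
L_max = max([2.7, 11.1, 3.6]) = 11.1
S (sum of others) = 17.4 - 11.1 = 6.3
min_reach = max(0, 11.1 - 6.3) = max(0, 4.8) = 4.8

Answer: 4.8000 17.4000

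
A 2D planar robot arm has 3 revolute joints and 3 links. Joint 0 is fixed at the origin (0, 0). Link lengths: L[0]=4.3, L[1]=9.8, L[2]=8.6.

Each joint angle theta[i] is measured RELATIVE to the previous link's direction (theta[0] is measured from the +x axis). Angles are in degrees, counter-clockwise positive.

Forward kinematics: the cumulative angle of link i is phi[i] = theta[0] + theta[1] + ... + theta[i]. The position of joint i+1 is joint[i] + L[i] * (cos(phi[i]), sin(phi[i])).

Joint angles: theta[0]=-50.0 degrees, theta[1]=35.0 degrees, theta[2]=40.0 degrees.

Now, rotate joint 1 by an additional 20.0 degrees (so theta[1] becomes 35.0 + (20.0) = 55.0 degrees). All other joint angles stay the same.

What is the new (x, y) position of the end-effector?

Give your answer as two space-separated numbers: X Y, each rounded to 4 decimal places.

joint[0] = (0.0000, 0.0000)  (base)
link 0: phi[0] = -50 = -50 deg
  cos(-50 deg) = 0.6428, sin(-50 deg) = -0.7660
  joint[1] = (0.0000, 0.0000) + 4.3 * (0.6428, -0.7660) = (0.0000 + 2.7640, 0.0000 + -3.2940) = (2.7640, -3.2940)
link 1: phi[1] = -50 + 55 = 5 deg
  cos(5 deg) = 0.9962, sin(5 deg) = 0.0872
  joint[2] = (2.7640, -3.2940) + 9.8 * (0.9962, 0.0872) = (2.7640 + 9.7627, -3.2940 + 0.8541) = (12.5267, -2.4399)
link 2: phi[2] = -50 + 55 + 40 = 45 deg
  cos(45 deg) = 0.7071, sin(45 deg) = 0.7071
  joint[3] = (12.5267, -2.4399) + 8.6 * (0.7071, 0.7071) = (12.5267 + 6.0811, -2.4399 + 6.0811) = (18.6078, 3.6413)
End effector: (18.6078, 3.6413)

Answer: 18.6078 3.6413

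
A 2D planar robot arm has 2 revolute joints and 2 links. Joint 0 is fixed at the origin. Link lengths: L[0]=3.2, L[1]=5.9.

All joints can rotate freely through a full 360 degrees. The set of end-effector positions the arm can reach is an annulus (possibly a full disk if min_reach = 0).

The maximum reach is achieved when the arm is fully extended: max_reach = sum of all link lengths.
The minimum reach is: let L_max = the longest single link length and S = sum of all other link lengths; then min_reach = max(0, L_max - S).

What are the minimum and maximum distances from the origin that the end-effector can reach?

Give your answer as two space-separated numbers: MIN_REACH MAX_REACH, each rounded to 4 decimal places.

Link lengths: [3.2, 5.9]
max_reach = 3.2 + 5.9 = 9.1
L_max = max([3.2, 5.9]) = 5.9
S (sum of others) = 9.1 - 5.9 = 3.2
min_reach = max(0, 5.9 - 3.2) = max(0, 2.7) = 2.7

Answer: 2.7000 9.1000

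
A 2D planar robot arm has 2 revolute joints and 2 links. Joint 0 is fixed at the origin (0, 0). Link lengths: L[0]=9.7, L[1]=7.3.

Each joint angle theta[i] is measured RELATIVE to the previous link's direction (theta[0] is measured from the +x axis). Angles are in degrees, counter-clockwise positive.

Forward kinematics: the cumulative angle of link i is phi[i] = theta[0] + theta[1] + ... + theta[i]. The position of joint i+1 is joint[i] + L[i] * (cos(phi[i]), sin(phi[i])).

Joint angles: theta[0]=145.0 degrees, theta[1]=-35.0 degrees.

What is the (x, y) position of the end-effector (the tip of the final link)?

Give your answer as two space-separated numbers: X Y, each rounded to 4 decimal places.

Answer: -10.4425 12.4234

Derivation:
joint[0] = (0.0000, 0.0000)  (base)
link 0: phi[0] = 145 = 145 deg
  cos(145 deg) = -0.8192, sin(145 deg) = 0.5736
  joint[1] = (0.0000, 0.0000) + 9.7 * (-0.8192, 0.5736) = (0.0000 + -7.9458, 0.0000 + 5.5637) = (-7.9458, 5.5637)
link 1: phi[1] = 145 + -35 = 110 deg
  cos(110 deg) = -0.3420, sin(110 deg) = 0.9397
  joint[2] = (-7.9458, 5.5637) + 7.3 * (-0.3420, 0.9397) = (-7.9458 + -2.4967, 5.5637 + 6.8598) = (-10.4425, 12.4234)
End effector: (-10.4425, 12.4234)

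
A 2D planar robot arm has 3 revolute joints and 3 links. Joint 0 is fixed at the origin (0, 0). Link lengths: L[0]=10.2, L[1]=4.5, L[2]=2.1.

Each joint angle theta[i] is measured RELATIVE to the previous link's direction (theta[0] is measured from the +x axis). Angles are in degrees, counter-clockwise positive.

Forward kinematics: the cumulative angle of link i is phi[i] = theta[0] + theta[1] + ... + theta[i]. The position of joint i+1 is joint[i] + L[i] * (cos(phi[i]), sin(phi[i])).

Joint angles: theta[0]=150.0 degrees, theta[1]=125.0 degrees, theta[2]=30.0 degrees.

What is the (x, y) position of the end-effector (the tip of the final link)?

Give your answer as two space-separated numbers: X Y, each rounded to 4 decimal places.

Answer: -7.2367 -1.1031

Derivation:
joint[0] = (0.0000, 0.0000)  (base)
link 0: phi[0] = 150 = 150 deg
  cos(150 deg) = -0.8660, sin(150 deg) = 0.5000
  joint[1] = (0.0000, 0.0000) + 10.2 * (-0.8660, 0.5000) = (0.0000 + -8.8335, 0.0000 + 5.1000) = (-8.8335, 5.1000)
link 1: phi[1] = 150 + 125 = 275 deg
  cos(275 deg) = 0.0872, sin(275 deg) = -0.9962
  joint[2] = (-8.8335, 5.1000) + 4.5 * (0.0872, -0.9962) = (-8.8335 + 0.3922, 5.1000 + -4.4829) = (-8.4413, 0.6171)
link 2: phi[2] = 150 + 125 + 30 = 305 deg
  cos(305 deg) = 0.5736, sin(305 deg) = -0.8192
  joint[3] = (-8.4413, 0.6171) + 2.1 * (0.5736, -0.8192) = (-8.4413 + 1.2045, 0.6171 + -1.7202) = (-7.2367, -1.1031)
End effector: (-7.2367, -1.1031)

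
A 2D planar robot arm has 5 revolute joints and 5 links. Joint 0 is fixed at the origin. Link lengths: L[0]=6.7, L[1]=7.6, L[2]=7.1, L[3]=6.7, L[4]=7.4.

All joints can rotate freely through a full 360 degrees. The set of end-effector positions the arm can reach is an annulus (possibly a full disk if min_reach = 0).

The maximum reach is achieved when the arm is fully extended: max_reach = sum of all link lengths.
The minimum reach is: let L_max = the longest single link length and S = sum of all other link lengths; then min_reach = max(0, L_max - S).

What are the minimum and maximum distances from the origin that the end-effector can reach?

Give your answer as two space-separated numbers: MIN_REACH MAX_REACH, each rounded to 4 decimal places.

Link lengths: [6.7, 7.6, 7.1, 6.7, 7.4]
max_reach = 6.7 + 7.6 + 7.1 + 6.7 + 7.4 = 35.5
L_max = max([6.7, 7.6, 7.1, 6.7, 7.4]) = 7.6
S (sum of others) = 35.5 - 7.6 = 27.9
min_reach = max(0, 7.6 - 27.9) = max(0, -20.3) = 0

Answer: 0.0000 35.5000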